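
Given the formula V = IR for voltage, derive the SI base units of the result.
Units of each symbol in V = IR:
  I (current): A
  R (resistance, in ohms): kg·m²/(s³·A²)

Multiplying the contributions: [A] · [kg·m²/(s³·A²)]
Adding exponents of each base unit: kg: 1, m: 2, s: -3, A: -1
SI base units of voltage: kg·m²/(s³·A)

Answer: kg·m²/(s³·A)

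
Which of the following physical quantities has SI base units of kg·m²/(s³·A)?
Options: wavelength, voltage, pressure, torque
Checking the SI base units of each option:
  wavelength (λ = v/f): m  ✗
  voltage (V = IR): kg·m²/(s³·A)  ✓ matches
  pressure (P = F/A): kg/(m·s²)  ✗
  torque (τ = Fr): kg·m²/s²  ✗

Only voltage has units kg·m²/(s³·A).

Answer: voltage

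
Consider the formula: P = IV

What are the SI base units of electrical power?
Units of each symbol in P = IV:
  I (current): A
  V (voltage, in volts): kg·m²/(s³·A)

Multiplying the contributions: [A] · [kg·m²/(s³·A)]
Adding exponents of each base unit: kg: 1, m: 2, s: -3
SI base units of electrical power: kg·m²/s³

Answer: kg·m²/s³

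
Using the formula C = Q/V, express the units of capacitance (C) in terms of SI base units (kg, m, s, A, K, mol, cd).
Units of each symbol in C = Q/V:
  Q (charge, in coulombs): s·A
  V (voltage, in volts): kg·m²/(s³·A)  → in the denominator, contributes s³·A/(kg·m²)

Multiplying the contributions: [s·A] · [s³·A/(kg·m²)]
Adding exponents of each base unit: kg: -1, m: -2, s: 4, A: 2
SI base units of capacitance: s⁴·A²/(kg·m²)

Answer: s⁴·A²/(kg·m²)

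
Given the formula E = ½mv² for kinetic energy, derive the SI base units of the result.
Units of each symbol in E = ½mv²:
  m (mass): kg
  v (speed): m/s  → to the power 2, contributes m²/s²
  The factor ½ is dimensionless.

Multiplying the contributions: [kg] · [m²/s²]
Adding exponents of each base unit: kg: 1, m: 2, s: -2
SI base units of kinetic energy: kg·m²/s²

Answer: kg·m²/s²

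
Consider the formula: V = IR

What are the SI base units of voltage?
Units of each symbol in V = IR:
  I (current): A
  R (resistance, in ohms): kg·m²/(s³·A²)

Multiplying the contributions: [A] · [kg·m²/(s³·A²)]
Adding exponents of each base unit: kg: 1, m: 2, s: -3, A: -1
SI base units of voltage: kg·m²/(s³·A)

Answer: kg·m²/(s³·A)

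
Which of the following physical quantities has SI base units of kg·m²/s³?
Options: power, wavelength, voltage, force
Checking the SI base units of each option:
  power (P = W/t): kg·m²/s³  ✓ matches
  wavelength (λ = v/f): m  ✗
  voltage (V = IR): kg·m²/(s³·A)  ✗
  force (F = ma): kg·m/s²  ✗

Only power has units kg·m²/s³.

Answer: power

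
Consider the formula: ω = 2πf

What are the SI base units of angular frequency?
Units of each symbol in ω = 2πf:
  f (frequency): 1/s
  The factor 2π is dimensionless.

Multiplying the contributions: [1/s]
Adding exponents of each base unit: s: -1
SI base units of angular frequency: 1/s

Answer: 1/s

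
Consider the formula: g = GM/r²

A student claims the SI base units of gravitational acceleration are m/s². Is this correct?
Units of each symbol in g = GM/r²:
  G (gravitational constant): m³/(kg·s²)
  M (mass): kg
  r (distance): m  → to the power 2 in the denominator, contributes 1/m²

Multiplying the contributions: [m³/(kg·s²)] · [kg] · [1/m²]
Adding exponents of each base unit: m: 1, s: -2
SI base units of gravitational acceleration: m/s²

The claimed units m/s² match the derived units, so the claim is correct.

Answer: Yes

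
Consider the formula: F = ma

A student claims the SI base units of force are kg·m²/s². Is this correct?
Units of each symbol in F = ma:
  m (mass): kg
  a (acceleration): m/s²

Multiplying the contributions: [kg] · [m/s²]
Adding exponents of each base unit: kg: 1, m: 1, s: -2
SI base units of force: kg·m/s²

The claimed units kg·m²/s² (exponents kg: 1, m: 2, s: -2) do not match the derived units kg·m/s² (exponents kg: 1, m: 1, s: -2), so the claim is incorrect.

Answer: No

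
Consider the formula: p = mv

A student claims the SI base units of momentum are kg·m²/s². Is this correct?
Units of each symbol in p = mv:
  m (mass): kg
  v (velocity): m/s

Multiplying the contributions: [kg] · [m/s]
Adding exponents of each base unit: kg: 1, m: 1, s: -1
SI base units of momentum: kg·m/s

The claimed units kg·m²/s² (exponents kg: 1, m: 2, s: -2) do not match the derived units kg·m/s (exponents kg: 1, m: 1, s: -1), so the claim is incorrect.

Answer: No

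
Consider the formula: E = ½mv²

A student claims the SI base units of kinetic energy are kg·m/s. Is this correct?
Units of each symbol in E = ½mv²:
  m (mass): kg
  v (speed): m/s  → to the power 2, contributes m²/s²
  The factor ½ is dimensionless.

Multiplying the contributions: [kg] · [m²/s²]
Adding exponents of each base unit: kg: 1, m: 2, s: -2
SI base units of kinetic energy: kg·m²/s²

The claimed units kg·m/s (exponents kg: 1, m: 1, s: -1) do not match the derived units kg·m²/s² (exponents kg: 1, m: 2, s: -2), so the claim is incorrect.

Answer: No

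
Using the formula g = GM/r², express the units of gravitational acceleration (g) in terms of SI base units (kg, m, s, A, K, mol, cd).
Units of each symbol in g = GM/r²:
  G (gravitational constant): m³/(kg·s²)
  M (mass): kg
  r (distance): m  → to the power 2 in the denominator, contributes 1/m²

Multiplying the contributions: [m³/(kg·s²)] · [kg] · [1/m²]
Adding exponents of each base unit: m: 1, s: -2
SI base units of gravitational acceleration: m/s²

Answer: m/s²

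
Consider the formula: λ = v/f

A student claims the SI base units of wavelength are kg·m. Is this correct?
Units of each symbol in λ = v/f:
  v (wave speed): m/s
  f (frequency): 1/s  → in the denominator, contributes s

Multiplying the contributions: [m/s] · [s]
Adding exponents of each base unit: m: 1
SI base units of wavelength: m

The claimed units kg·m (exponents kg: 1, m: 1) do not match the derived units m (exponents m: 1), so the claim is incorrect.

Answer: No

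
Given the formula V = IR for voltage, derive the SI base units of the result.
Units of each symbol in V = IR:
  I (current): A
  R (resistance, in ohms): kg·m²/(s³·A²)

Multiplying the contributions: [A] · [kg·m²/(s³·A²)]
Adding exponents of each base unit: kg: 1, m: 2, s: -3, A: -1
SI base units of voltage: kg·m²/(s³·A)

Answer: kg·m²/(s³·A)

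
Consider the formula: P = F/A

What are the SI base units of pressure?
Units of each symbol in P = F/A:
  F (force): kg·m/s²
  A (area): m²  → in the denominator, contributes 1/m²

Multiplying the contributions: [kg·m/s²] · [1/m²]
Adding exponents of each base unit: kg: 1, m: -1, s: -2
SI base units of pressure: kg/(m·s²)

Answer: kg/(m·s²)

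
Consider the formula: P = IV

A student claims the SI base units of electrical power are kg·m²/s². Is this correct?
Units of each symbol in P = IV:
  I (current): A
  V (voltage, in volts): kg·m²/(s³·A)

Multiplying the contributions: [A] · [kg·m²/(s³·A)]
Adding exponents of each base unit: kg: 1, m: 2, s: -3
SI base units of electrical power: kg·m²/s³

The claimed units kg·m²/s² (exponents kg: 1, m: 2, s: -2) do not match the derived units kg·m²/s³ (exponents kg: 1, m: 2, s: -3), so the claim is incorrect.

Answer: No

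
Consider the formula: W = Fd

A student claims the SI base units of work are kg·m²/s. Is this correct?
Units of each symbol in W = Fd:
  F (force): kg·m/s²
  d (displacement): m

Multiplying the contributions: [kg·m/s²] · [m]
Adding exponents of each base unit: kg: 1, m: 2, s: -2
SI base units of work: kg·m²/s²

The claimed units kg·m²/s (exponents kg: 1, m: 2, s: -1) do not match the derived units kg·m²/s² (exponents kg: 1, m: 2, s: -2), so the claim is incorrect.

Answer: No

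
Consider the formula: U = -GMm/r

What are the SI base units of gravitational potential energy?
Units of each symbol in U = -GMm/r:
  G (gravitational constant): m³/(kg·s²)
  M (mass): kg
  m (mass): kg
  r (distance): m  → in the denominator, contributes 1/m
  The minus sign does not affect the units.

Multiplying the contributions: [m³/(kg·s²)] · [kg] · [kg] · [1/m]
Adding exponents of each base unit: kg: 1, m: 2, s: -2
SI base units of gravitational potential energy: kg·m²/s²

Answer: kg·m²/s²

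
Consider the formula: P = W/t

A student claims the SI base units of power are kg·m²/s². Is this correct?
Units of each symbol in P = W/t:
  W (work): kg·m²/s²
  t (time): s  → in the denominator, contributes 1/s

Multiplying the contributions: [kg·m²/s²] · [1/s]
Adding exponents of each base unit: kg: 1, m: 2, s: -3
SI base units of power: kg·m²/s³

The claimed units kg·m²/s² (exponents kg: 1, m: 2, s: -2) do not match the derived units kg·m²/s³ (exponents kg: 1, m: 2, s: -3), so the claim is incorrect.

Answer: No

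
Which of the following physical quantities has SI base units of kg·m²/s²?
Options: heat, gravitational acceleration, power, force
Checking the SI base units of each option:
  heat (Q = mcΔT): kg·m²/s²  ✓ matches
  gravitational acceleration (g = GM/r²): m/s²  ✗
  power (P = W/t): kg·m²/s³  ✗
  force (F = ma): kg·m/s²  ✗

Only heat has units kg·m²/s².

Answer: heat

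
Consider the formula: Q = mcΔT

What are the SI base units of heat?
Units of each symbol in Q = mcΔT:
  m (mass): kg
  c (specific heat capacity, in J/(kg·K)): m²/(s²·K)
  ΔT (temperature change): K

Multiplying the contributions: [kg] · [m²/(s²·K)] · [K]
Adding exponents of each base unit: kg: 1, m: 2, s: -2
SI base units of heat: kg·m²/s²

Answer: kg·m²/s²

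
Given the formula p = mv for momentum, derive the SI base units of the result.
Units of each symbol in p = mv:
  m (mass): kg
  v (velocity): m/s

Multiplying the contributions: [kg] · [m/s]
Adding exponents of each base unit: kg: 1, m: 1, s: -1
SI base units of momentum: kg·m/s

Answer: kg·m/s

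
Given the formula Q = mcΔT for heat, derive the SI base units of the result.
Units of each symbol in Q = mcΔT:
  m (mass): kg
  c (specific heat capacity, in J/(kg·K)): m²/(s²·K)
  ΔT (temperature change): K

Multiplying the contributions: [kg] · [m²/(s²·K)] · [K]
Adding exponents of each base unit: kg: 1, m: 2, s: -2
SI base units of heat: kg·m²/s²

Answer: kg·m²/s²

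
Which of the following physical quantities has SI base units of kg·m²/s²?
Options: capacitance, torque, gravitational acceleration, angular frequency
Checking the SI base units of each option:
  capacitance (C = Q/V): s⁴·A²/(kg·m²)  ✗
  torque (τ = Fr): kg·m²/s²  ✓ matches
  gravitational acceleration (g = GM/r²): m/s²  ✗
  angular frequency (ω = 2πf): 1/s  ✗

Only torque has units kg·m²/s².

Answer: torque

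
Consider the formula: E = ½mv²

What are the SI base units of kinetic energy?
Units of each symbol in E = ½mv²:
  m (mass): kg
  v (speed): m/s  → to the power 2, contributes m²/s²
  The factor ½ is dimensionless.

Multiplying the contributions: [kg] · [m²/s²]
Adding exponents of each base unit: kg: 1, m: 2, s: -2
SI base units of kinetic energy: kg·m²/s²

Answer: kg·m²/s²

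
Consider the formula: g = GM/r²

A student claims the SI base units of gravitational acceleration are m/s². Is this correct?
Units of each symbol in g = GM/r²:
  G (gravitational constant): m³/(kg·s²)
  M (mass): kg
  r (distance): m  → to the power 2 in the denominator, contributes 1/m²

Multiplying the contributions: [m³/(kg·s²)] · [kg] · [1/m²]
Adding exponents of each base unit: m: 1, s: -2
SI base units of gravitational acceleration: m/s²

The claimed units m/s² match the derived units, so the claim is correct.

Answer: Yes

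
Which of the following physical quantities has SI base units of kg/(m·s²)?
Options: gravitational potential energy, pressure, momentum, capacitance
Checking the SI base units of each option:
  gravitational potential energy (U = -GMm/r): kg·m²/s²  ✗
  pressure (P = F/A): kg/(m·s²)  ✓ matches
  momentum (p = mv): kg·m/s  ✗
  capacitance (C = Q/V): s⁴·A²/(kg·m²)  ✗

Only pressure has units kg/(m·s²).

Answer: pressure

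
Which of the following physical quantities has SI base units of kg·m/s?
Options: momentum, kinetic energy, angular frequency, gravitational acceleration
Checking the SI base units of each option:
  momentum (p = mv): kg·m/s  ✓ matches
  kinetic energy (E = ½mv²): kg·m²/s²  ✗
  angular frequency (ω = 2πf): 1/s  ✗
  gravitational acceleration (g = GM/r²): m/s²  ✗

Only momentum has units kg·m/s.

Answer: momentum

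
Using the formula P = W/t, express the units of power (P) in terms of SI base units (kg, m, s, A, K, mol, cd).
Units of each symbol in P = W/t:
  W (work): kg·m²/s²
  t (time): s  → in the denominator, contributes 1/s

Multiplying the contributions: [kg·m²/s²] · [1/s]
Adding exponents of each base unit: kg: 1, m: 2, s: -3
SI base units of power: kg·m²/s³

Answer: kg·m²/s³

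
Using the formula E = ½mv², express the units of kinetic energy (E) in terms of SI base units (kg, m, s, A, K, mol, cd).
Units of each symbol in E = ½mv²:
  m (mass): kg
  v (speed): m/s  → to the power 2, contributes m²/s²
  The factor ½ is dimensionless.

Multiplying the contributions: [kg] · [m²/s²]
Adding exponents of each base unit: kg: 1, m: 2, s: -2
SI base units of kinetic energy: kg·m²/s²

Answer: kg·m²/s²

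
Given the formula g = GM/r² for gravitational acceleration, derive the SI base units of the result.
Units of each symbol in g = GM/r²:
  G (gravitational constant): m³/(kg·s²)
  M (mass): kg
  r (distance): m  → to the power 2 in the denominator, contributes 1/m²

Multiplying the contributions: [m³/(kg·s²)] · [kg] · [1/m²]
Adding exponents of each base unit: m: 1, s: -2
SI base units of gravitational acceleration: m/s²

Answer: m/s²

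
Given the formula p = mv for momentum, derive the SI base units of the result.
Units of each symbol in p = mv:
  m (mass): kg
  v (velocity): m/s

Multiplying the contributions: [kg] · [m/s]
Adding exponents of each base unit: kg: 1, m: 1, s: -1
SI base units of momentum: kg·m/s

Answer: kg·m/s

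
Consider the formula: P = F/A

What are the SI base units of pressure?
Units of each symbol in P = F/A:
  F (force): kg·m/s²
  A (area): m²  → in the denominator, contributes 1/m²

Multiplying the contributions: [kg·m/s²] · [1/m²]
Adding exponents of each base unit: kg: 1, m: -1, s: -2
SI base units of pressure: kg/(m·s²)

Answer: kg/(m·s²)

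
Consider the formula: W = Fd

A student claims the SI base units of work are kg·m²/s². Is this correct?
Units of each symbol in W = Fd:
  F (force): kg·m/s²
  d (displacement): m

Multiplying the contributions: [kg·m/s²] · [m]
Adding exponents of each base unit: kg: 1, m: 2, s: -2
SI base units of work: kg·m²/s²

The claimed units kg·m²/s² match the derived units, so the claim is correct.

Answer: Yes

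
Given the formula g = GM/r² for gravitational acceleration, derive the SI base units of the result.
Units of each symbol in g = GM/r²:
  G (gravitational constant): m³/(kg·s²)
  M (mass): kg
  r (distance): m  → to the power 2 in the denominator, contributes 1/m²

Multiplying the contributions: [m³/(kg·s²)] · [kg] · [1/m²]
Adding exponents of each base unit: m: 1, s: -2
SI base units of gravitational acceleration: m/s²

Answer: m/s²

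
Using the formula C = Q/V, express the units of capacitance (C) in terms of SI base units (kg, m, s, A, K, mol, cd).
Units of each symbol in C = Q/V:
  Q (charge, in coulombs): s·A
  V (voltage, in volts): kg·m²/(s³·A)  → in the denominator, contributes s³·A/(kg·m²)

Multiplying the contributions: [s·A] · [s³·A/(kg·m²)]
Adding exponents of each base unit: kg: -1, m: -2, s: 4, A: 2
SI base units of capacitance: s⁴·A²/(kg·m²)

Answer: s⁴·A²/(kg·m²)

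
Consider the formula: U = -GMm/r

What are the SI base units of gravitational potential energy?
Units of each symbol in U = -GMm/r:
  G (gravitational constant): m³/(kg·s²)
  M (mass): kg
  m (mass): kg
  r (distance): m  → in the denominator, contributes 1/m
  The minus sign does not affect the units.

Multiplying the contributions: [m³/(kg·s²)] · [kg] · [kg] · [1/m]
Adding exponents of each base unit: kg: 1, m: 2, s: -2
SI base units of gravitational potential energy: kg·m²/s²

Answer: kg·m²/s²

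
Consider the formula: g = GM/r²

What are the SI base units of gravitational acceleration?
Units of each symbol in g = GM/r²:
  G (gravitational constant): m³/(kg·s²)
  M (mass): kg
  r (distance): m  → to the power 2 in the denominator, contributes 1/m²

Multiplying the contributions: [m³/(kg·s²)] · [kg] · [1/m²]
Adding exponents of each base unit: m: 1, s: -2
SI base units of gravitational acceleration: m/s²

Answer: m/s²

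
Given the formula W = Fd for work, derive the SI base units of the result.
Units of each symbol in W = Fd:
  F (force): kg·m/s²
  d (displacement): m

Multiplying the contributions: [kg·m/s²] · [m]
Adding exponents of each base unit: kg: 1, m: 2, s: -2
SI base units of work: kg·m²/s²

Answer: kg·m²/s²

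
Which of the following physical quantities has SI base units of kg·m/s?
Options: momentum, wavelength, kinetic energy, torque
Checking the SI base units of each option:
  momentum (p = mv): kg·m/s  ✓ matches
  wavelength (λ = v/f): m  ✗
  kinetic energy (E = ½mv²): kg·m²/s²  ✗
  torque (τ = Fr): kg·m²/s²  ✗

Only momentum has units kg·m/s.

Answer: momentum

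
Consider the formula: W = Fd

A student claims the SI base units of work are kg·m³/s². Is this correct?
Units of each symbol in W = Fd:
  F (force): kg·m/s²
  d (displacement): m

Multiplying the contributions: [kg·m/s²] · [m]
Adding exponents of each base unit: kg: 1, m: 2, s: -2
SI base units of work: kg·m²/s²

The claimed units kg·m³/s² (exponents kg: 1, m: 3, s: -2) do not match the derived units kg·m²/s² (exponents kg: 1, m: 2, s: -2), so the claim is incorrect.

Answer: No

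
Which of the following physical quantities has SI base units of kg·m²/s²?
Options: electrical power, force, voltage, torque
Checking the SI base units of each option:
  electrical power (P = IV): kg·m²/s³  ✗
  force (F = ma): kg·m/s²  ✗
  voltage (V = IR): kg·m²/(s³·A)  ✗
  torque (τ = Fr): kg·m²/s²  ✓ matches

Only torque has units kg·m²/s².

Answer: torque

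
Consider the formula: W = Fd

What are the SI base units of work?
Units of each symbol in W = Fd:
  F (force): kg·m/s²
  d (displacement): m

Multiplying the contributions: [kg·m/s²] · [m]
Adding exponents of each base unit: kg: 1, m: 2, s: -2
SI base units of work: kg·m²/s²

Answer: kg·m²/s²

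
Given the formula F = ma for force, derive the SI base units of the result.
Units of each symbol in F = ma:
  m (mass): kg
  a (acceleration): m/s²

Multiplying the contributions: [kg] · [m/s²]
Adding exponents of each base unit: kg: 1, m: 1, s: -2
SI base units of force: kg·m/s²

Answer: kg·m/s²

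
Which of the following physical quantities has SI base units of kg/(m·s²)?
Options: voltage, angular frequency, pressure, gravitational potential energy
Checking the SI base units of each option:
  voltage (V = IR): kg·m²/(s³·A)  ✗
  angular frequency (ω = 2πf): 1/s  ✗
  pressure (P = F/A): kg/(m·s²)  ✓ matches
  gravitational potential energy (U = -GMm/r): kg·m²/s²  ✗

Only pressure has units kg/(m·s²).

Answer: pressure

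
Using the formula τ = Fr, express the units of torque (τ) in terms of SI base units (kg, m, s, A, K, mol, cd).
Units of each symbol in τ = Fr:
  F (force): kg·m/s²
  r (lever arm): m

Multiplying the contributions: [kg·m/s²] · [m]
Adding exponents of each base unit: kg: 1, m: 2, s: -2
SI base units of torque: kg·m²/s²

Answer: kg·m²/s²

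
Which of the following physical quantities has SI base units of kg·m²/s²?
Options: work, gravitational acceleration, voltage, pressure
Checking the SI base units of each option:
  work (W = Fd): kg·m²/s²  ✓ matches
  gravitational acceleration (g = GM/r²): m/s²  ✗
  voltage (V = IR): kg·m²/(s³·A)  ✗
  pressure (P = F/A): kg/(m·s²)  ✗

Only work has units kg·m²/s².

Answer: work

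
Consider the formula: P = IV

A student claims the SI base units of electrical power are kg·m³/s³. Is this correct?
Units of each symbol in P = IV:
  I (current): A
  V (voltage, in volts): kg·m²/(s³·A)

Multiplying the contributions: [A] · [kg·m²/(s³·A)]
Adding exponents of each base unit: kg: 1, m: 2, s: -3
SI base units of electrical power: kg·m²/s³

The claimed units kg·m³/s³ (exponents kg: 1, m: 3, s: -3) do not match the derived units kg·m²/s³ (exponents kg: 1, m: 2, s: -3), so the claim is incorrect.

Answer: No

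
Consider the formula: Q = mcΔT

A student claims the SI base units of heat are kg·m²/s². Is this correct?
Units of each symbol in Q = mcΔT:
  m (mass): kg
  c (specific heat capacity, in J/(kg·K)): m²/(s²·K)
  ΔT (temperature change): K

Multiplying the contributions: [kg] · [m²/(s²·K)] · [K]
Adding exponents of each base unit: kg: 1, m: 2, s: -2
SI base units of heat: kg·m²/s²

The claimed units kg·m²/s² match the derived units, so the claim is correct.

Answer: Yes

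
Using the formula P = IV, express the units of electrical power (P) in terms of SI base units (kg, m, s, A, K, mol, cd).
Units of each symbol in P = IV:
  I (current): A
  V (voltage, in volts): kg·m²/(s³·A)

Multiplying the contributions: [A] · [kg·m²/(s³·A)]
Adding exponents of each base unit: kg: 1, m: 2, s: -3
SI base units of electrical power: kg·m²/s³

Answer: kg·m²/s³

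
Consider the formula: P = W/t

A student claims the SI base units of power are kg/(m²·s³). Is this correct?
Units of each symbol in P = W/t:
  W (work): kg·m²/s²
  t (time): s  → in the denominator, contributes 1/s

Multiplying the contributions: [kg·m²/s²] · [1/s]
Adding exponents of each base unit: kg: 1, m: 2, s: -3
SI base units of power: kg·m²/s³

The claimed units kg/(m²·s³) (exponents kg: 1, m: -2, s: -3) do not match the derived units kg·m²/s³ (exponents kg: 1, m: 2, s: -3), so the claim is incorrect.

Answer: No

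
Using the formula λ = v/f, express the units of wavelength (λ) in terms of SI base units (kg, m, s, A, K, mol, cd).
Units of each symbol in λ = v/f:
  v (wave speed): m/s
  f (frequency): 1/s  → in the denominator, contributes s

Multiplying the contributions: [m/s] · [s]
Adding exponents of each base unit: m: 1
SI base units of wavelength: m

Answer: m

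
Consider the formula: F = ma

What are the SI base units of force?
Units of each symbol in F = ma:
  m (mass): kg
  a (acceleration): m/s²

Multiplying the contributions: [kg] · [m/s²]
Adding exponents of each base unit: kg: 1, m: 1, s: -2
SI base units of force: kg·m/s²

Answer: kg·m/s²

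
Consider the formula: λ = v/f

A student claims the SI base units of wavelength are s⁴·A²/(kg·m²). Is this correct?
Units of each symbol in λ = v/f:
  v (wave speed): m/s
  f (frequency): 1/s  → in the denominator, contributes s

Multiplying the contributions: [m/s] · [s]
Adding exponents of each base unit: m: 1
SI base units of wavelength: m

The claimed units s⁴·A²/(kg·m²) (exponents kg: -1, m: -2, s: 4, A: 2) do not match the derived units m (exponents m: 1), so the claim is incorrect.

Answer: No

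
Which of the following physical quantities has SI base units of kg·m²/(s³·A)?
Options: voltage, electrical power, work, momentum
Checking the SI base units of each option:
  voltage (V = IR): kg·m²/(s³·A)  ✓ matches
  electrical power (P = IV): kg·m²/s³  ✗
  work (W = Fd): kg·m²/s²  ✗
  momentum (p = mv): kg·m/s  ✗

Only voltage has units kg·m²/(s³·A).

Answer: voltage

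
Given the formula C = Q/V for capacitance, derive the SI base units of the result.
Units of each symbol in C = Q/V:
  Q (charge, in coulombs): s·A
  V (voltage, in volts): kg·m²/(s³·A)  → in the denominator, contributes s³·A/(kg·m²)

Multiplying the contributions: [s·A] · [s³·A/(kg·m²)]
Adding exponents of each base unit: kg: -1, m: -2, s: 4, A: 2
SI base units of capacitance: s⁴·A²/(kg·m²)

Answer: s⁴·A²/(kg·m²)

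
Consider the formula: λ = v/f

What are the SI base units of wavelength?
Units of each symbol in λ = v/f:
  v (wave speed): m/s
  f (frequency): 1/s  → in the denominator, contributes s

Multiplying the contributions: [m/s] · [s]
Adding exponents of each base unit: m: 1
SI base units of wavelength: m

Answer: m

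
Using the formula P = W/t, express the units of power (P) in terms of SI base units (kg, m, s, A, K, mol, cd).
Units of each symbol in P = W/t:
  W (work): kg·m²/s²
  t (time): s  → in the denominator, contributes 1/s

Multiplying the contributions: [kg·m²/s²] · [1/s]
Adding exponents of each base unit: kg: 1, m: 2, s: -3
SI base units of power: kg·m²/s³

Answer: kg·m²/s³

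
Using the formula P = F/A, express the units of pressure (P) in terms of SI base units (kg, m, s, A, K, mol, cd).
Units of each symbol in P = F/A:
  F (force): kg·m/s²
  A (area): m²  → in the denominator, contributes 1/m²

Multiplying the contributions: [kg·m/s²] · [1/m²]
Adding exponents of each base unit: kg: 1, m: -1, s: -2
SI base units of pressure: kg/(m·s²)

Answer: kg/(m·s²)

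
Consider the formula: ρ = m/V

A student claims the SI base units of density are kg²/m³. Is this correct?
Units of each symbol in ρ = m/V:
  m (mass): kg
  V (volume): m³  → in the denominator, contributes 1/m³

Multiplying the contributions: [kg] · [1/m³]
Adding exponents of each base unit: kg: 1, m: -3
SI base units of density: kg/m³

The claimed units kg²/m³ (exponents kg: 2, m: -3) do not match the derived units kg/m³ (exponents kg: 1, m: -3), so the claim is incorrect.

Answer: No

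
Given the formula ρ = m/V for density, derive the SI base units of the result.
Units of each symbol in ρ = m/V:
  m (mass): kg
  V (volume): m³  → in the denominator, contributes 1/m³

Multiplying the contributions: [kg] · [1/m³]
Adding exponents of each base unit: kg: 1, m: -3
SI base units of density: kg/m³

Answer: kg/m³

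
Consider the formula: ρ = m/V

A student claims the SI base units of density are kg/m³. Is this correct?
Units of each symbol in ρ = m/V:
  m (mass): kg
  V (volume): m³  → in the denominator, contributes 1/m³

Multiplying the contributions: [kg] · [1/m³]
Adding exponents of each base unit: kg: 1, m: -3
SI base units of density: kg/m³

The claimed units kg/m³ match the derived units, so the claim is correct.

Answer: Yes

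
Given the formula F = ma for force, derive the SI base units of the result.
Units of each symbol in F = ma:
  m (mass): kg
  a (acceleration): m/s²

Multiplying the contributions: [kg] · [m/s²]
Adding exponents of each base unit: kg: 1, m: 1, s: -2
SI base units of force: kg·m/s²

Answer: kg·m/s²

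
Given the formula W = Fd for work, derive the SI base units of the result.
Units of each symbol in W = Fd:
  F (force): kg·m/s²
  d (displacement): m

Multiplying the contributions: [kg·m/s²] · [m]
Adding exponents of each base unit: kg: 1, m: 2, s: -2
SI base units of work: kg·m²/s²

Answer: kg·m²/s²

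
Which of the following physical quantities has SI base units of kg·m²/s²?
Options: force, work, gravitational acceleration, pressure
Checking the SI base units of each option:
  force (F = ma): kg·m/s²  ✗
  work (W = Fd): kg·m²/s²  ✓ matches
  gravitational acceleration (g = GM/r²): m/s²  ✗
  pressure (P = F/A): kg/(m·s²)  ✗

Only work has units kg·m²/s².

Answer: work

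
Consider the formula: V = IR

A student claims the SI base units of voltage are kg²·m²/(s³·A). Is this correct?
Units of each symbol in V = IR:
  I (current): A
  R (resistance, in ohms): kg·m²/(s³·A²)

Multiplying the contributions: [A] · [kg·m²/(s³·A²)]
Adding exponents of each base unit: kg: 1, m: 2, s: -3, A: -1
SI base units of voltage: kg·m²/(s³·A)

The claimed units kg²·m²/(s³·A) (exponents kg: 2, m: 2, s: -3, A: -1) do not match the derived units kg·m²/(s³·A) (exponents kg: 1, m: 2, s: -3, A: -1), so the claim is incorrect.

Answer: No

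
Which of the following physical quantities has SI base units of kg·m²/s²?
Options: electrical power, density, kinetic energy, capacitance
Checking the SI base units of each option:
  electrical power (P = IV): kg·m²/s³  ✗
  density (ρ = m/V): kg/m³  ✗
  kinetic energy (E = ½mv²): kg·m²/s²  ✓ matches
  capacitance (C = Q/V): s⁴·A²/(kg·m²)  ✗

Only kinetic energy has units kg·m²/s².

Answer: kinetic energy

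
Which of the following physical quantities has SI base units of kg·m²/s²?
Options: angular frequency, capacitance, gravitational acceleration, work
Checking the SI base units of each option:
  angular frequency (ω = 2πf): 1/s  ✗
  capacitance (C = Q/V): s⁴·A²/(kg·m²)  ✗
  gravitational acceleration (g = GM/r²): m/s²  ✗
  work (W = Fd): kg·m²/s²  ✓ matches

Only work has units kg·m²/s².

Answer: work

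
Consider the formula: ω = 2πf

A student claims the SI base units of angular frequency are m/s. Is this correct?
Units of each symbol in ω = 2πf:
  f (frequency): 1/s
  The factor 2π is dimensionless.

Multiplying the contributions: [1/s]
Adding exponents of each base unit: s: -1
SI base units of angular frequency: 1/s

The claimed units m/s (exponents m: 1, s: -1) do not match the derived units 1/s (exponents s: -1), so the claim is incorrect.

Answer: No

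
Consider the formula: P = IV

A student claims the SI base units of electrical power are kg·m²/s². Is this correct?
Units of each symbol in P = IV:
  I (current): A
  V (voltage, in volts): kg·m²/(s³·A)

Multiplying the contributions: [A] · [kg·m²/(s³·A)]
Adding exponents of each base unit: kg: 1, m: 2, s: -3
SI base units of electrical power: kg·m²/s³

The claimed units kg·m²/s² (exponents kg: 1, m: 2, s: -2) do not match the derived units kg·m²/s³ (exponents kg: 1, m: 2, s: -3), so the claim is incorrect.

Answer: No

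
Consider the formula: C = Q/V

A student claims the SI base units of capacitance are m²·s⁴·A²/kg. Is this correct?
Units of each symbol in C = Q/V:
  Q (charge, in coulombs): s·A
  V (voltage, in volts): kg·m²/(s³·A)  → in the denominator, contributes s³·A/(kg·m²)

Multiplying the contributions: [s·A] · [s³·A/(kg·m²)]
Adding exponents of each base unit: kg: -1, m: -2, s: 4, A: 2
SI base units of capacitance: s⁴·A²/(kg·m²)

The claimed units m²·s⁴·A²/kg (exponents kg: -1, m: 2, s: 4, A: 2) do not match the derived units s⁴·A²/(kg·m²) (exponents kg: -1, m: -2, s: 4, A: 2), so the claim is incorrect.

Answer: No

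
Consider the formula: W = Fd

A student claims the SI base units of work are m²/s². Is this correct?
Units of each symbol in W = Fd:
  F (force): kg·m/s²
  d (displacement): m

Multiplying the contributions: [kg·m/s²] · [m]
Adding exponents of each base unit: kg: 1, m: 2, s: -2
SI base units of work: kg·m²/s²

The claimed units m²/s² (exponents m: 2, s: -2) do not match the derived units kg·m²/s² (exponents kg: 1, m: 2, s: -2), so the claim is incorrect.

Answer: No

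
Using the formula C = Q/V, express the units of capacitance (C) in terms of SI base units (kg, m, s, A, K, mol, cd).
Units of each symbol in C = Q/V:
  Q (charge, in coulombs): s·A
  V (voltage, in volts): kg·m²/(s³·A)  → in the denominator, contributes s³·A/(kg·m²)

Multiplying the contributions: [s·A] · [s³·A/(kg·m²)]
Adding exponents of each base unit: kg: -1, m: -2, s: 4, A: 2
SI base units of capacitance: s⁴·A²/(kg·m²)

Answer: s⁴·A²/(kg·m²)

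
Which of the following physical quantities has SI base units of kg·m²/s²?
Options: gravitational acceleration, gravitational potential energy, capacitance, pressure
Checking the SI base units of each option:
  gravitational acceleration (g = GM/r²): m/s²  ✗
  gravitational potential energy (U = -GMm/r): kg·m²/s²  ✓ matches
  capacitance (C = Q/V): s⁴·A²/(kg·m²)  ✗
  pressure (P = F/A): kg/(m·s²)  ✗

Only gravitational potential energy has units kg·m²/s².

Answer: gravitational potential energy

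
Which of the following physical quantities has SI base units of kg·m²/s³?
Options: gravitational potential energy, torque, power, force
Checking the SI base units of each option:
  gravitational potential energy (U = -GMm/r): kg·m²/s²  ✗
  torque (τ = Fr): kg·m²/s²  ✗
  power (P = W/t): kg·m²/s³  ✓ matches
  force (F = ma): kg·m/s²  ✗

Only power has units kg·m²/s³.

Answer: power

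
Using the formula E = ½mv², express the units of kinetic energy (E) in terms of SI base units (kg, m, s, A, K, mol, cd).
Units of each symbol in E = ½mv²:
  m (mass): kg
  v (speed): m/s  → to the power 2, contributes m²/s²
  The factor ½ is dimensionless.

Multiplying the contributions: [kg] · [m²/s²]
Adding exponents of each base unit: kg: 1, m: 2, s: -2
SI base units of kinetic energy: kg·m²/s²

Answer: kg·m²/s²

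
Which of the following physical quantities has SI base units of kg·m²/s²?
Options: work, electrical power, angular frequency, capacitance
Checking the SI base units of each option:
  work (W = Fd): kg·m²/s²  ✓ matches
  electrical power (P = IV): kg·m²/s³  ✗
  angular frequency (ω = 2πf): 1/s  ✗
  capacitance (C = Q/V): s⁴·A²/(kg·m²)  ✗

Only work has units kg·m²/s².

Answer: work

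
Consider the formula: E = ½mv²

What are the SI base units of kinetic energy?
Units of each symbol in E = ½mv²:
  m (mass): kg
  v (speed): m/s  → to the power 2, contributes m²/s²
  The factor ½ is dimensionless.

Multiplying the contributions: [kg] · [m²/s²]
Adding exponents of each base unit: kg: 1, m: 2, s: -2
SI base units of kinetic energy: kg·m²/s²

Answer: kg·m²/s²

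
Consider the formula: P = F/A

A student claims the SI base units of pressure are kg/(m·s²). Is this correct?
Units of each symbol in P = F/A:
  F (force): kg·m/s²
  A (area): m²  → in the denominator, contributes 1/m²

Multiplying the contributions: [kg·m/s²] · [1/m²]
Adding exponents of each base unit: kg: 1, m: -1, s: -2
SI base units of pressure: kg/(m·s²)

The claimed units kg/(m·s²) match the derived units, so the claim is correct.

Answer: Yes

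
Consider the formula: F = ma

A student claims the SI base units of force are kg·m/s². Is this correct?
Units of each symbol in F = ma:
  m (mass): kg
  a (acceleration): m/s²

Multiplying the contributions: [kg] · [m/s²]
Adding exponents of each base unit: kg: 1, m: 1, s: -2
SI base units of force: kg·m/s²

The claimed units kg·m/s² match the derived units, so the claim is correct.

Answer: Yes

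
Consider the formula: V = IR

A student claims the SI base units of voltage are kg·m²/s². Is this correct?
Units of each symbol in V = IR:
  I (current): A
  R (resistance, in ohms): kg·m²/(s³·A²)

Multiplying the contributions: [A] · [kg·m²/(s³·A²)]
Adding exponents of each base unit: kg: 1, m: 2, s: -3, A: -1
SI base units of voltage: kg·m²/(s³·A)

The claimed units kg·m²/s² (exponents kg: 1, m: 2, s: -2) do not match the derived units kg·m²/(s³·A) (exponents kg: 1, m: 2, s: -3, A: -1), so the claim is incorrect.

Answer: No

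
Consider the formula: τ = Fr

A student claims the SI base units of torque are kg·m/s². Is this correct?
Units of each symbol in τ = Fr:
  F (force): kg·m/s²
  r (lever arm): m

Multiplying the contributions: [kg·m/s²] · [m]
Adding exponents of each base unit: kg: 1, m: 2, s: -2
SI base units of torque: kg·m²/s²

The claimed units kg·m/s² (exponents kg: 1, m: 1, s: -2) do not match the derived units kg·m²/s² (exponents kg: 1, m: 2, s: -2), so the claim is incorrect.

Answer: No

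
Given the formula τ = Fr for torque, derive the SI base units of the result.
Units of each symbol in τ = Fr:
  F (force): kg·m/s²
  r (lever arm): m

Multiplying the contributions: [kg·m/s²] · [m]
Adding exponents of each base unit: kg: 1, m: 2, s: -2
SI base units of torque: kg·m²/s²

Answer: kg·m²/s²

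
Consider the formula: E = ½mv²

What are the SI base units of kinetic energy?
Units of each symbol in E = ½mv²:
  m (mass): kg
  v (speed): m/s  → to the power 2, contributes m²/s²
  The factor ½ is dimensionless.

Multiplying the contributions: [kg] · [m²/s²]
Adding exponents of each base unit: kg: 1, m: 2, s: -2
SI base units of kinetic energy: kg·m²/s²

Answer: kg·m²/s²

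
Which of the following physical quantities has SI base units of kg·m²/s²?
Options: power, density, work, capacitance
Checking the SI base units of each option:
  power (P = W/t): kg·m²/s³  ✗
  density (ρ = m/V): kg/m³  ✗
  work (W = Fd): kg·m²/s²  ✓ matches
  capacitance (C = Q/V): s⁴·A²/(kg·m²)  ✗

Only work has units kg·m²/s².

Answer: work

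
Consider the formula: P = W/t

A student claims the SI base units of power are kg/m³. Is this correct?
Units of each symbol in P = W/t:
  W (work): kg·m²/s²
  t (time): s  → in the denominator, contributes 1/s

Multiplying the contributions: [kg·m²/s²] · [1/s]
Adding exponents of each base unit: kg: 1, m: 2, s: -3
SI base units of power: kg·m²/s³

The claimed units kg/m³ (exponents kg: 1, m: -3) do not match the derived units kg·m²/s³ (exponents kg: 1, m: 2, s: -3), so the claim is incorrect.

Answer: No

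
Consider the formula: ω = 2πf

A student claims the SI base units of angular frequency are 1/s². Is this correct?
Units of each symbol in ω = 2πf:
  f (frequency): 1/s
  The factor 2π is dimensionless.

Multiplying the contributions: [1/s]
Adding exponents of each base unit: s: -1
SI base units of angular frequency: 1/s

The claimed units 1/s² (exponents s: -2) do not match the derived units 1/s (exponents s: -1), so the claim is incorrect.

Answer: No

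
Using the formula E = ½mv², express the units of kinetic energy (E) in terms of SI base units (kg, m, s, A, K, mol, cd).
Units of each symbol in E = ½mv²:
  m (mass): kg
  v (speed): m/s  → to the power 2, contributes m²/s²
  The factor ½ is dimensionless.

Multiplying the contributions: [kg] · [m²/s²]
Adding exponents of each base unit: kg: 1, m: 2, s: -2
SI base units of kinetic energy: kg·m²/s²

Answer: kg·m²/s²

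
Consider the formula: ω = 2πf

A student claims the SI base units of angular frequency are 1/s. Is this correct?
Units of each symbol in ω = 2πf:
  f (frequency): 1/s
  The factor 2π is dimensionless.

Multiplying the contributions: [1/s]
Adding exponents of each base unit: s: -1
SI base units of angular frequency: 1/s

The claimed units 1/s match the derived units, so the claim is correct.

Answer: Yes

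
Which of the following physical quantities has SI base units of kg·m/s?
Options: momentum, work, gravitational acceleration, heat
Checking the SI base units of each option:
  momentum (p = mv): kg·m/s  ✓ matches
  work (W = Fd): kg·m²/s²  ✗
  gravitational acceleration (g = GM/r²): m/s²  ✗
  heat (Q = mcΔT): kg·m²/s²  ✗

Only momentum has units kg·m/s.

Answer: momentum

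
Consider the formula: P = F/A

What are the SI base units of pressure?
Units of each symbol in P = F/A:
  F (force): kg·m/s²
  A (area): m²  → in the denominator, contributes 1/m²

Multiplying the contributions: [kg·m/s²] · [1/m²]
Adding exponents of each base unit: kg: 1, m: -1, s: -2
SI base units of pressure: kg/(m·s²)

Answer: kg/(m·s²)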